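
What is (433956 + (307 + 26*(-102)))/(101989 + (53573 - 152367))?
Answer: 431611/3195 ≈ 135.09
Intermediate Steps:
(433956 + (307 + 26*(-102)))/(101989 + (53573 - 152367)) = (433956 + (307 - 2652))/(101989 - 98794) = (433956 - 2345)/3195 = 431611*(1/3195) = 431611/3195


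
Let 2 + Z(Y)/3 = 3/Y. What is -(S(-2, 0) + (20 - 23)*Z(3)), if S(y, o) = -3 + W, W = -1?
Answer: -5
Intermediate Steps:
S(y, o) = -4 (S(y, o) = -3 - 1 = -4)
Z(Y) = -6 + 9/Y (Z(Y) = -6 + 3*(3/Y) = -6 + 9/Y)
-(S(-2, 0) + (20 - 23)*Z(3)) = -(-4 + (20 - 23)*(-6 + 9/3)) = -(-4 - 3*(-6 + 9*(⅓))) = -(-4 - 3*(-6 + 3)) = -(-4 - 3*(-3)) = -(-4 + 9) = -1*5 = -5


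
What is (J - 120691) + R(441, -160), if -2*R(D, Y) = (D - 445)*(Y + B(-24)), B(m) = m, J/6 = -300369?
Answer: -1923273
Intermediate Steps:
J = -1802214 (J = 6*(-300369) = -1802214)
R(D, Y) = -(-445 + D)*(-24 + Y)/2 (R(D, Y) = -(D - 445)*(Y - 24)/2 = -(-445 + D)*(-24 + Y)/2)
(J - 120691) + R(441, -160) = (-1802214 - 120691) + (-5340 + 12*441 + (445/2)*(-160) - ½*441*(-160)) = -1922905 + (-5340 + 5292 - 35600 + 35280) = -1922905 - 368 = -1923273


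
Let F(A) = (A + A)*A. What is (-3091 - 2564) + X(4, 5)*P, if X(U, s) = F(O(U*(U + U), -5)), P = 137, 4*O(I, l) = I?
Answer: 11881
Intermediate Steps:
O(I, l) = I/4
F(A) = 2*A**2 (F(A) = (2*A)*A = 2*A**2)
X(U, s) = U**4/2 (X(U, s) = 2*((U*(U + U))/4)**2 = 2*((U*(2*U))/4)**2 = 2*((2*U**2)/4)**2 = 2*(U**2/2)**2 = 2*(U**4/4) = U**4/2)
(-3091 - 2564) + X(4, 5)*P = (-3091 - 2564) + ((1/2)*4**4)*137 = -5655 + ((1/2)*256)*137 = -5655 + 128*137 = -5655 + 17536 = 11881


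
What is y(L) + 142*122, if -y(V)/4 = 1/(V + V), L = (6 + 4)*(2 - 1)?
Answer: 86619/5 ≈ 17324.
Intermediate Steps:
L = 10 (L = 10*1 = 10)
y(V) = -2/V (y(V) = -4/(V + V) = -4*1/(2*V) = -2/V)
y(L) + 142*122 = -2/10 + 142*122 = -2*1/10 + 17324 = -1/5 + 17324 = 86619/5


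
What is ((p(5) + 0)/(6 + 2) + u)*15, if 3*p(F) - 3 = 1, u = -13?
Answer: -385/2 ≈ -192.50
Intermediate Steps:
p(F) = 4/3 (p(F) = 1 + (⅓)*1 = 1 + ⅓ = 4/3)
((p(5) + 0)/(6 + 2) + u)*15 = ((4/3 + 0)/(6 + 2) - 13)*15 = ((4/3)/8 - 13)*15 = ((4/3)*(⅛) - 13)*15 = (⅙ - 13)*15 = -77/6*15 = -385/2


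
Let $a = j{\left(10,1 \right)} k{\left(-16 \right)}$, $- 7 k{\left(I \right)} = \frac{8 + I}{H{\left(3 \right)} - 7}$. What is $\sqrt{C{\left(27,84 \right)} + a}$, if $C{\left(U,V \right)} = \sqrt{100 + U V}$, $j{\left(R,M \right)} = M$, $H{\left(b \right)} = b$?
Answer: $\frac{\sqrt{-14 + 392 \sqrt{37}}}{7} \approx 6.9553$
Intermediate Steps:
$k{\left(I \right)} = \frac{2}{7} + \frac{I}{28}$ ($k{\left(I \right)} = - \frac{\left(8 + I\right) \frac{1}{3 - 7}}{7} = - \frac{\left(8 + I\right) \frac{1}{-4}}{7} = - \frac{\left(8 + I\right) \left(- \frac{1}{4}\right)}{7} = - \frac{-2 - \frac{I}{4}}{7} = \frac{2}{7} + \frac{I}{28}$)
$a = - \frac{2}{7}$ ($a = 1 \left(\frac{2}{7} + \frac{1}{28} \left(-16\right)\right) = 1 \left(\frac{2}{7} - \frac{4}{7}\right) = 1 \left(- \frac{2}{7}\right) = - \frac{2}{7} \approx -0.28571$)
$\sqrt{C{\left(27,84 \right)} + a} = \sqrt{\sqrt{100 + 27 \cdot 84} - \frac{2}{7}} = \sqrt{\sqrt{100 + 2268} - \frac{2}{7}} = \sqrt{\sqrt{2368} - \frac{2}{7}} = \sqrt{8 \sqrt{37} - \frac{2}{7}} = \sqrt{- \frac{2}{7} + 8 \sqrt{37}}$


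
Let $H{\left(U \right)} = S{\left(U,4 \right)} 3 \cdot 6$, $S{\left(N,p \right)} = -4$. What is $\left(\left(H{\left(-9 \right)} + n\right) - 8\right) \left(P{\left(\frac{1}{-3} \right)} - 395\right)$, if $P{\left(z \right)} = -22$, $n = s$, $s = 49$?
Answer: $12927$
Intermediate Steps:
$n = 49$
$H{\left(U \right)} = -72$ ($H{\left(U \right)} = \left(-4\right) 3 \cdot 6 = \left(-12\right) 6 = -72$)
$\left(\left(H{\left(-9 \right)} + n\right) - 8\right) \left(P{\left(\frac{1}{-3} \right)} - 395\right) = \left(\left(-72 + 49\right) - 8\right) \left(-22 - 395\right) = \left(-23 - 8\right) \left(-417\right) = \left(-31\right) \left(-417\right) = 12927$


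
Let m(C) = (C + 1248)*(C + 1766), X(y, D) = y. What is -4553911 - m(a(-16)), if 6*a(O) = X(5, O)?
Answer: -243374089/36 ≈ -6.7604e+6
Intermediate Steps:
a(O) = ⅚ (a(O) = (⅙)*5 = ⅚)
m(C) = (1248 + C)*(1766 + C)
-4553911 - m(a(-16)) = -4553911 - (2203968 + (⅚)² + 3014*(⅚)) = -4553911 - (2203968 + 25/36 + 7535/3) = -4553911 - 1*79433293/36 = -4553911 - 79433293/36 = -243374089/36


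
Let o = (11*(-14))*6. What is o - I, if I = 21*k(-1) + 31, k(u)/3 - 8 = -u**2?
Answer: -1396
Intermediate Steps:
k(u) = 24 - 3*u**2 (k(u) = 24 + 3*(-u**2) = 24 - 3*u**2)
I = 472 (I = 21*(24 - 3*(-1)**2) + 31 = 21*(24 - 3*1) + 31 = 21*(24 - 3) + 31 = 21*21 + 31 = 441 + 31 = 472)
o = -924 (o = -154*6 = -924)
o - I = -924 - 1*472 = -924 - 472 = -1396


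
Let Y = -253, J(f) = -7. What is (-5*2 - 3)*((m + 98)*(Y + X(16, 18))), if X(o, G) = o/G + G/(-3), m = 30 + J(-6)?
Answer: 3654079/9 ≈ 4.0601e+5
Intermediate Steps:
m = 23 (m = 30 - 7 = 23)
X(o, G) = -G/3 + o/G (X(o, G) = o/G + G*(-⅓) = o/G - G/3 = -G/3 + o/G)
(-5*2 - 3)*((m + 98)*(Y + X(16, 18))) = (-5*2 - 3)*((23 + 98)*(-253 + (-⅓*18 + 16/18))) = (-10 - 3)*(121*(-253 + (-6 + 16*(1/18)))) = -1573*(-253 + (-6 + 8/9)) = -1573*(-253 - 46/9) = -1573*(-2323)/9 = -13*(-281083/9) = 3654079/9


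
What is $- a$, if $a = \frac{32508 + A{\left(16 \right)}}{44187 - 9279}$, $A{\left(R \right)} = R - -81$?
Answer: $- \frac{32605}{34908} \approx -0.93403$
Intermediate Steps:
$A{\left(R \right)} = 81 + R$ ($A{\left(R \right)} = R + 81 = 81 + R$)
$a = \frac{32605}{34908}$ ($a = \frac{32508 + \left(81 + 16\right)}{44187 - 9279} = \frac{32508 + 97}{34908} = 32605 \cdot \frac{1}{34908} = \frac{32605}{34908} \approx 0.93403$)
$- a = \left(-1\right) \frac{32605}{34908} = - \frac{32605}{34908}$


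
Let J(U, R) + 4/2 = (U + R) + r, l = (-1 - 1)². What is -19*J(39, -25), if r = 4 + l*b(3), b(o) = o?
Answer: -532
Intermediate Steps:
l = 4 (l = (-2)² = 4)
r = 16 (r = 4 + 4*3 = 4 + 12 = 16)
J(U, R) = 14 + R + U (J(U, R) = -2 + ((U + R) + 16) = -2 + ((R + U) + 16) = -2 + (16 + R + U) = 14 + R + U)
-19*J(39, -25) = -19*(14 - 25 + 39) = -19*28 = -532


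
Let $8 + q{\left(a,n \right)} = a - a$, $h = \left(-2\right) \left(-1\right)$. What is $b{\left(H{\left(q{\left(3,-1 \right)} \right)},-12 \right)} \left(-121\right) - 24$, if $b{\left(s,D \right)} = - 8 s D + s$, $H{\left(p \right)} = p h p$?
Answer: $-1502360$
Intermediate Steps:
$h = 2$
$q{\left(a,n \right)} = -8$ ($q{\left(a,n \right)} = -8 + \left(a - a\right) = -8 + 0 = -8$)
$H{\left(p \right)} = 2 p^{2}$ ($H{\left(p \right)} = p 2 p = 2 p p = 2 p^{2}$)
$b{\left(s,D \right)} = s - 8 D s$ ($b{\left(s,D \right)} = - 8 D s + s = s - 8 D s$)
$b{\left(H{\left(q{\left(3,-1 \right)} \right)},-12 \right)} \left(-121\right) - 24 = 2 \left(-8\right)^{2} \left(1 - -96\right) \left(-121\right) - 24 = 2 \cdot 64 \left(1 + 96\right) \left(-121\right) - 24 = 128 \cdot 97 \left(-121\right) - 24 = 12416 \left(-121\right) - 24 = -1502336 - 24 = -1502360$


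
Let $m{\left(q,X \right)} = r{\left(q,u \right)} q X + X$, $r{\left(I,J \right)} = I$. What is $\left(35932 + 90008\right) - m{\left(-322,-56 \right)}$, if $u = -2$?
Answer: $5932300$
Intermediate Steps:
$m{\left(q,X \right)} = X + X q^{2}$ ($m{\left(q,X \right)} = q q X + X = q^{2} X + X = X q^{2} + X = X + X q^{2}$)
$\left(35932 + 90008\right) - m{\left(-322,-56 \right)} = \left(35932 + 90008\right) - - 56 \left(1 + \left(-322\right)^{2}\right) = 125940 - - 56 \left(1 + 103684\right) = 125940 - \left(-56\right) 103685 = 125940 - -5806360 = 125940 + 5806360 = 5932300$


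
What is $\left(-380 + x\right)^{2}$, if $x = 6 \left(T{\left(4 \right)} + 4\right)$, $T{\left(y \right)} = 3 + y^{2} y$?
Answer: $2116$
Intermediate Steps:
$T{\left(y \right)} = 3 + y^{3}$
$x = 426$ ($x = 6 \left(\left(3 + 4^{3}\right) + 4\right) = 6 \left(\left(3 + 64\right) + 4\right) = 6 \left(67 + 4\right) = 6 \cdot 71 = 426$)
$\left(-380 + x\right)^{2} = \left(-380 + 426\right)^{2} = 46^{2} = 2116$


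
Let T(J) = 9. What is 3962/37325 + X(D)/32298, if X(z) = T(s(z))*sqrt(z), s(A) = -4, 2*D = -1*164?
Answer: 3962/37325 + 3*I*sqrt(82)/10766 ≈ 0.10615 + 0.0025233*I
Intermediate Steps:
D = -82 (D = (-1*164)/2 = (1/2)*(-164) = -82)
X(z) = 9*sqrt(z)
3962/37325 + X(D)/32298 = 3962/37325 + (9*sqrt(-82))/32298 = 3962*(1/37325) + (9*(I*sqrt(82)))*(1/32298) = 3962/37325 + (9*I*sqrt(82))*(1/32298) = 3962/37325 + 3*I*sqrt(82)/10766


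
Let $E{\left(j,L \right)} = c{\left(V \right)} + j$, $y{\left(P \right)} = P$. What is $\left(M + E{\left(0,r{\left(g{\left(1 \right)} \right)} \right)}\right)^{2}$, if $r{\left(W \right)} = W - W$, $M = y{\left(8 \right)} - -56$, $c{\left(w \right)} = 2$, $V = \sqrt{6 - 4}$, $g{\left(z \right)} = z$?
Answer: $4356$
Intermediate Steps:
$V = \sqrt{2} \approx 1.4142$
$M = 64$ ($M = 8 - -56 = 8 + 56 = 64$)
$r{\left(W \right)} = 0$
$E{\left(j,L \right)} = 2 + j$
$\left(M + E{\left(0,r{\left(g{\left(1 \right)} \right)} \right)}\right)^{2} = \left(64 + \left(2 + 0\right)\right)^{2} = \left(64 + 2\right)^{2} = 66^{2} = 4356$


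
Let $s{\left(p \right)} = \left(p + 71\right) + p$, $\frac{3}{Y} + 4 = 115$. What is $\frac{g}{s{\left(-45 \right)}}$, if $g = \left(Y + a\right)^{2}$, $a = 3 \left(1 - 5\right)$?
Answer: $- \frac{196249}{26011} \approx -7.5448$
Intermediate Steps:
$a = -12$ ($a = 3 \left(-4\right) = -12$)
$Y = \frac{1}{37}$ ($Y = \frac{3}{-4 + 115} = \frac{3}{111} = 3 \cdot \frac{1}{111} = \frac{1}{37} \approx 0.027027$)
$g = \frac{196249}{1369}$ ($g = \left(\frac{1}{37} - 12\right)^{2} = \left(- \frac{443}{37}\right)^{2} = \frac{196249}{1369} \approx 143.35$)
$s{\left(p \right)} = 71 + 2 p$ ($s{\left(p \right)} = \left(71 + p\right) + p = 71 + 2 p$)
$\frac{g}{s{\left(-45 \right)}} = \frac{196249}{1369 \left(71 + 2 \left(-45\right)\right)} = \frac{196249}{1369 \left(71 - 90\right)} = \frac{196249}{1369 \left(-19\right)} = \frac{196249}{1369} \left(- \frac{1}{19}\right) = - \frac{196249}{26011}$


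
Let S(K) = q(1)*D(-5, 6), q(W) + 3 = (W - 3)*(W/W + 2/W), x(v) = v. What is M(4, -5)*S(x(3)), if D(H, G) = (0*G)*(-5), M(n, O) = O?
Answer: 0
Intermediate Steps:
D(H, G) = 0 (D(H, G) = 0*(-5) = 0)
q(W) = -3 + (1 + 2/W)*(-3 + W) (q(W) = -3 + (W - 3)*(W/W + 2/W) = -3 + (-3 + W)*(1 + 2/W) = -3 + (1 + 2/W)*(-3 + W))
S(K) = 0 (S(K) = (-4 + 1 - 6/1)*0 = (-4 + 1 - 6*1)*0 = (-4 + 1 - 6)*0 = -9*0 = 0)
M(4, -5)*S(x(3)) = -5*0 = 0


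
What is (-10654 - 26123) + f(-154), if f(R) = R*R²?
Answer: -3689041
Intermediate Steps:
f(R) = R³
(-10654 - 26123) + f(-154) = (-10654 - 26123) + (-154)³ = -36777 - 3652264 = -3689041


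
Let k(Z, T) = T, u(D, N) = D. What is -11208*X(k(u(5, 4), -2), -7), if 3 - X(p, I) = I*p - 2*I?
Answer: 280200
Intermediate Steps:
X(p, I) = 3 + 2*I - I*p (X(p, I) = 3 - (I*p - 2*I) = 3 - (-2*I + I*p) = 3 + (2*I - I*p) = 3 + 2*I - I*p)
-11208*X(k(u(5, 4), -2), -7) = -11208*(3 + 2*(-7) - 1*(-7)*(-2)) = -11208*(3 - 14 - 14) = -11208*(-25) = 280200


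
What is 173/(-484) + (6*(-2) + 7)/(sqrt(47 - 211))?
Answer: -173/484 + 5*I*sqrt(41)/82 ≈ -0.35744 + 0.39043*I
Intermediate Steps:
173/(-484) + (6*(-2) + 7)/(sqrt(47 - 211)) = 173*(-1/484) + (-12 + 7)/(sqrt(-164)) = -173/484 - 5*(-I*sqrt(41)/82) = -173/484 - (-5)*I*sqrt(41)/82 = -173/484 + 5*I*sqrt(41)/82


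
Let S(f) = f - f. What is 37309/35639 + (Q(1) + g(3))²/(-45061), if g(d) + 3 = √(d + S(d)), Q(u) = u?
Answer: 1680931376/1605928979 + 4*√3/45061 ≈ 1.0469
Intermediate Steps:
S(f) = 0
g(d) = -3 + √d (g(d) = -3 + √(d + 0) = -3 + √d)
37309/35639 + (Q(1) + g(3))²/(-45061) = 37309/35639 + (1 + (-3 + √3))²/(-45061) = 37309*(1/35639) + (-2 + √3)²*(-1/45061) = 37309/35639 - (-2 + √3)²/45061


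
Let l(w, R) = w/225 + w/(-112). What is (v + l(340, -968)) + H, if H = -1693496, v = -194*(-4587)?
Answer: -1012560601/1260 ≈ -8.0362e+5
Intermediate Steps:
l(w, R) = -113*w/25200 (l(w, R) = w*(1/225) + w*(-1/112) = w/225 - w/112 = -113*w/25200)
v = 889878
(v + l(340, -968)) + H = (889878 - 113/25200*340) - 1693496 = (889878 - 1921/1260) - 1693496 = 1121244359/1260 - 1693496 = -1012560601/1260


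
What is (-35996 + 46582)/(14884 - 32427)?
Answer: -10586/17543 ≈ -0.60343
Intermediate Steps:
(-35996 + 46582)/(14884 - 32427) = 10586/(-17543) = 10586*(-1/17543) = -10586/17543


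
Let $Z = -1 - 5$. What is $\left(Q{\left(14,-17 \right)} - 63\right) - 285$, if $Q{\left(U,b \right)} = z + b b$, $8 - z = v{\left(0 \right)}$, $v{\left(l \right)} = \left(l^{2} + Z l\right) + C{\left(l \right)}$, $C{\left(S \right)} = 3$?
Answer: $-54$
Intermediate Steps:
$Z = -6$
$v{\left(l \right)} = 3 + l^{2} - 6 l$ ($v{\left(l \right)} = \left(l^{2} - 6 l\right) + 3 = 3 + l^{2} - 6 l$)
$z = 5$ ($z = 8 - \left(3 + 0^{2} - 0\right) = 8 - \left(3 + 0 + 0\right) = 8 - 3 = 5$)
$Q{\left(U,b \right)} = 5 + b^{2}$ ($Q{\left(U,b \right)} = 5 + b b = 5 + b^{2}$)
$\left(Q{\left(14,-17 \right)} - 63\right) - 285 = \left(\left(5 + \left(-17\right)^{2}\right) - 63\right) - 285 = \left(\left(5 + 289\right) - 63\right) - 285 = \left(294 - 63\right) - 285 = 231 - 285 = -54$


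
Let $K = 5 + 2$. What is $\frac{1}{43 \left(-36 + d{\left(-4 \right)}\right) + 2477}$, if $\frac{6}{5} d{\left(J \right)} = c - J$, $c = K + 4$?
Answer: $\frac{2}{2933} \approx 0.0006819$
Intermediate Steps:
$K = 7$
$c = 11$ ($c = 7 + 4 = 11$)
$d{\left(J \right)} = \frac{55}{6} - \frac{5 J}{6}$ ($d{\left(J \right)} = \frac{5 \left(11 - J\right)}{6} = \frac{55}{6} - \frac{5 J}{6}$)
$\frac{1}{43 \left(-36 + d{\left(-4 \right)}\right) + 2477} = \frac{1}{43 \left(-36 + \left(\frac{55}{6} - - \frac{10}{3}\right)\right) + 2477} = \frac{1}{43 \left(-36 + \left(\frac{55}{6} + \frac{10}{3}\right)\right) + 2477} = \frac{1}{43 \left(-36 + \frac{25}{2}\right) + 2477} = \frac{1}{43 \left(- \frac{47}{2}\right) + 2477} = \frac{1}{- \frac{2021}{2} + 2477} = \frac{1}{\frac{2933}{2}} = \frac{2}{2933}$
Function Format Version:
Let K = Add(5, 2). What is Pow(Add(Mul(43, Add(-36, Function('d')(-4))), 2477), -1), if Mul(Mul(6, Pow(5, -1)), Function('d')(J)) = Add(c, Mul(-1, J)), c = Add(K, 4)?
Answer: Rational(2, 2933) ≈ 0.00068190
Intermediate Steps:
K = 7
c = 11 (c = Add(7, 4) = 11)
Function('d')(J) = Add(Rational(55, 6), Mul(Rational(-5, 6), J)) (Function('d')(J) = Mul(Rational(5, 6), Add(11, Mul(-1, J))) = Add(Rational(55, 6), Mul(Rational(-5, 6), J)))
Pow(Add(Mul(43, Add(-36, Function('d')(-4))), 2477), -1) = Pow(Add(Mul(43, Add(-36, Add(Rational(55, 6), Mul(Rational(-5, 6), -4)))), 2477), -1) = Pow(Add(Mul(43, Add(-36, Add(Rational(55, 6), Rational(10, 3)))), 2477), -1) = Pow(Add(Mul(43, Add(-36, Rational(25, 2))), 2477), -1) = Pow(Add(Mul(43, Rational(-47, 2)), 2477), -1) = Pow(Add(Rational(-2021, 2), 2477), -1) = Pow(Rational(2933, 2), -1) = Rational(2, 2933)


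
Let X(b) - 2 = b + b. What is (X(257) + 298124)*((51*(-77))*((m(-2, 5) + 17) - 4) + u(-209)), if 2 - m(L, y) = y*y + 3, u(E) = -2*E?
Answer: 15370702160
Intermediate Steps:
m(L, y) = -1 - y² (m(L, y) = 2 - (y*y + 3) = 2 - (y² + 3) = 2 - (3 + y²) = 2 + (-3 - y²) = -1 - y²)
X(b) = 2 + 2*b (X(b) = 2 + (b + b) = 2 + 2*b)
(X(257) + 298124)*((51*(-77))*((m(-2, 5) + 17) - 4) + u(-209)) = ((2 + 2*257) + 298124)*((51*(-77))*(((-1 - 1*5²) + 17) - 4) - 2*(-209)) = ((2 + 514) + 298124)*(-3927*(((-1 - 1*25) + 17) - 4) + 418) = (516 + 298124)*(-3927*(((-1 - 25) + 17) - 4) + 418) = 298640*(-3927*((-26 + 17) - 4) + 418) = 298640*(-3927*(-9 - 4) + 418) = 298640*(-3927*(-13) + 418) = 298640*(51051 + 418) = 298640*51469 = 15370702160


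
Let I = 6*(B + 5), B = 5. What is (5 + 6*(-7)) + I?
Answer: 23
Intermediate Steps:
I = 60 (I = 6*(5 + 5) = 6*10 = 60)
(5 + 6*(-7)) + I = (5 + 6*(-7)) + 60 = (5 - 42) + 60 = -37 + 60 = 23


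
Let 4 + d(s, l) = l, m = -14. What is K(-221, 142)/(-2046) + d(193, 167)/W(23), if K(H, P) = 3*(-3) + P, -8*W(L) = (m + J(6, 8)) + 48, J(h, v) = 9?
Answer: -2673703/87978 ≈ -30.391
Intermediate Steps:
d(s, l) = -4 + l
W(L) = -43/8 (W(L) = -((-14 + 9) + 48)/8 = -(-5 + 48)/8 = -1/8*43 = -43/8)
K(H, P) = -9 + P
K(-221, 142)/(-2046) + d(193, 167)/W(23) = (-9 + 142)/(-2046) + (-4 + 167)/(-43/8) = 133*(-1/2046) + 163*(-8/43) = -133/2046 - 1304/43 = -2673703/87978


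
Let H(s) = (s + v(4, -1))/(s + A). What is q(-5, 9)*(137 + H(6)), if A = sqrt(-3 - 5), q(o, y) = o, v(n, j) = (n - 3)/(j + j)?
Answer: 5*(-548*sqrt(2) + 1655*I)/(4*(sqrt(2) - 3*I)) ≈ -688.75 + 1.7678*I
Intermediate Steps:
v(n, j) = (-3 + n)/(2*j) (v(n, j) = (-3 + n)/((2*j)) = (-3 + n)*(1/(2*j)) = (-3 + n)/(2*j))
A = 2*I*sqrt(2) (A = sqrt(-8) = 2*I*sqrt(2) ≈ 2.8284*I)
H(s) = (-1/2 + s)/(s + 2*I*sqrt(2)) (H(s) = (s + (1/2)*(-3 + 4)/(-1))/(s + 2*I*sqrt(2)) = (s + (1/2)*(-1)*1)/(s + 2*I*sqrt(2)) = (s - 1/2)/(s + 2*I*sqrt(2)) = (-1/2 + s)/(s + 2*I*sqrt(2)))
q(-5, 9)*(137 + H(6)) = -5*(137 + (-1/2 + 6)/(6 + 2*I*sqrt(2))) = -5*(137 + (11/2)/(6 + 2*I*sqrt(2))) = -5*(137 + 11/(2*(6 + 2*I*sqrt(2)))) = -685 - 55/(2*(6 + 2*I*sqrt(2)))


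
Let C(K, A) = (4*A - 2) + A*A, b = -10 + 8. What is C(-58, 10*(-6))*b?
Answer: -6716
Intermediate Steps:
b = -2
C(K, A) = -2 + A**2 + 4*A (C(K, A) = (-2 + 4*A) + A**2 = -2 + A**2 + 4*A)
C(-58, 10*(-6))*b = (-2 + (10*(-6))**2 + 4*(10*(-6)))*(-2) = (-2 + (-60)**2 + 4*(-60))*(-2) = (-2 + 3600 - 240)*(-2) = 3358*(-2) = -6716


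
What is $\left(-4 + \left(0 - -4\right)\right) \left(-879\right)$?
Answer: $0$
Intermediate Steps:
$\left(-4 + \left(0 - -4\right)\right) \left(-879\right) = \left(-4 + \left(0 + 4\right)\right) \left(-879\right) = \left(-4 + 4\right) \left(-879\right) = 0 \left(-879\right) = 0$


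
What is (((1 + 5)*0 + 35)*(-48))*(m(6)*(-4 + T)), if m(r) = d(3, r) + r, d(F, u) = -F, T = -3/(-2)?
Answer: 12600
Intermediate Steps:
T = 3/2 (T = -3*(-½) = 3/2 ≈ 1.5000)
m(r) = -3 + r (m(r) = -1*3 + r = -3 + r)
(((1 + 5)*0 + 35)*(-48))*(m(6)*(-4 + T)) = (((1 + 5)*0 + 35)*(-48))*((-3 + 6)*(-4 + 3/2)) = ((6*0 + 35)*(-48))*(3*(-5/2)) = ((0 + 35)*(-48))*(-15/2) = (35*(-48))*(-15/2) = -1680*(-15/2) = 12600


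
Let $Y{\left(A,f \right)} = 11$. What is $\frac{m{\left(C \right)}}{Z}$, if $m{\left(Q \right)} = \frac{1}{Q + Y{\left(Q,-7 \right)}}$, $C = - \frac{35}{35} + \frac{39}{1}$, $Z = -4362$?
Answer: $- \frac{1}{213738} \approx -4.6786 \cdot 10^{-6}$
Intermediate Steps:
$C = 38$ ($C = \left(-35\right) \frac{1}{35} + 39 \cdot 1 = -1 + 39 = 38$)
$m{\left(Q \right)} = \frac{1}{11 + Q}$ ($m{\left(Q \right)} = \frac{1}{Q + 11} = \frac{1}{11 + Q}$)
$\frac{m{\left(C \right)}}{Z} = \frac{1}{\left(11 + 38\right) \left(-4362\right)} = \frac{1}{49} \left(- \frac{1}{4362}\right) = - \frac{1}{213738}$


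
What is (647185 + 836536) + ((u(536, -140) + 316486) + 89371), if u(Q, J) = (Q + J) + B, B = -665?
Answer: 1889309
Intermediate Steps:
u(Q, J) = -665 + J + Q (u(Q, J) = (Q + J) - 665 = (J + Q) - 665 = -665 + J + Q)
(647185 + 836536) + ((u(536, -140) + 316486) + 89371) = (647185 + 836536) + (((-665 - 140 + 536) + 316486) + 89371) = 1483721 + ((-269 + 316486) + 89371) = 1483721 + (316217 + 89371) = 1483721 + 405588 = 1889309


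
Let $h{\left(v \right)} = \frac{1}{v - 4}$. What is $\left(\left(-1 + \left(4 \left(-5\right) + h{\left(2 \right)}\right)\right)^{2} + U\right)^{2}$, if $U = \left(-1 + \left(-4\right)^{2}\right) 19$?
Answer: $\frac{8934121}{16} \approx 5.5838 \cdot 10^{5}$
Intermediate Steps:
$h{\left(v \right)} = \frac{1}{-4 + v}$
$U = 285$ ($U = \left(-1 + 16\right) 19 = 15 \cdot 19 = 285$)
$\left(\left(-1 + \left(4 \left(-5\right) + h{\left(2 \right)}\right)\right)^{2} + U\right)^{2} = \left(\left(-1 + \left(4 \left(-5\right) + \frac{1}{-4 + 2}\right)\right)^{2} + 285\right)^{2} = \left(\left(-1 - \left(20 - \frac{1}{-2}\right)\right)^{2} + 285\right)^{2} = \left(\left(-1 - \frac{41}{2}\right)^{2} + 285\right)^{2} = \left(\left(- \frac{43}{2}\right)^{2} + 285\right)^{2} = \left(\frac{1849}{4} + 285\right)^{2} = \left(\frac{2989}{4}\right)^{2} = \frac{8934121}{16}$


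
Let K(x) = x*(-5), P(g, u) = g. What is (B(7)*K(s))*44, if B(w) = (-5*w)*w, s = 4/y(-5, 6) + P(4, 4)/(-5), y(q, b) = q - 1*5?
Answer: -64680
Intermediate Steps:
y(q, b) = -5 + q (y(q, b) = q - 5 = -5 + q)
s = -6/5 (s = 4/(-5 - 5) + 4/(-5) = 4/(-10) + 4*(-⅕) = 4*(-⅒) - ⅘ = -⅖ - ⅘ = -6/5 ≈ -1.2000)
K(x) = -5*x
B(w) = -5*w²
(B(7)*K(s))*44 = ((-5*7²)*(-5*(-6/5)))*44 = (-5*49*6)*44 = -245*6*44 = -1470*44 = -64680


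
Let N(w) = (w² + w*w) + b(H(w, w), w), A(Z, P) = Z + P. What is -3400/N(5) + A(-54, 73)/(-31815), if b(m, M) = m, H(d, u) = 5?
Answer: -21634409/349965 ≈ -61.819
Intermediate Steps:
A(Z, P) = P + Z
N(w) = 5 + 2*w² (N(w) = (w² + w*w) + 5 = (w² + w²) + 5 = 2*w² + 5 = 5 + 2*w²)
-3400/N(5) + A(-54, 73)/(-31815) = -3400/(5 + 2*5²) + (73 - 54)/(-31815) = -3400/(5 + 2*25) + 19*(-1/31815) = -3400/(5 + 50) - 19/31815 = -3400/55 - 19/31815 = -3400*1/55 - 19/31815 = -680/11 - 19/31815 = -21634409/349965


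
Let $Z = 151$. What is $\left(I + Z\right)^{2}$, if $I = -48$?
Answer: $10609$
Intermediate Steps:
$\left(I + Z\right)^{2} = \left(-48 + 151\right)^{2} = 103^{2} = 10609$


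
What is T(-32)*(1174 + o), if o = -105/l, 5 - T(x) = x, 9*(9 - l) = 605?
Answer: 22796477/524 ≈ 43505.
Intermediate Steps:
l = -524/9 (l = 9 - ⅑*605 = 9 - 605/9 = -524/9 ≈ -58.222)
T(x) = 5 - x
o = 945/524 (o = -105/(-524/9) = -105*(-9/524) = 945/524 ≈ 1.8034)
T(-32)*(1174 + o) = (5 - 1*(-32))*(1174 + 945/524) = (5 + 32)*(616121/524) = 37*(616121/524) = 22796477/524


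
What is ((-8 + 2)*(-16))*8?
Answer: 768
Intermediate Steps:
((-8 + 2)*(-16))*8 = -6*(-16)*8 = 96*8 = 768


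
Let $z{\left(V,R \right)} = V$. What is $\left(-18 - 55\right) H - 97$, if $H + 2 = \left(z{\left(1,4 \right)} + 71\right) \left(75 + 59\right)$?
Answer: $-704255$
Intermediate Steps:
$H = 9646$ ($H = -2 + \left(1 + 71\right) \left(75 + 59\right) = -2 + 72 \cdot 134 = -2 + 9648 = 9646$)
$\left(-18 - 55\right) H - 97 = \left(-18 - 55\right) 9646 - 97 = \left(-73\right) 9646 - 97 = -704158 - 97 = -704255$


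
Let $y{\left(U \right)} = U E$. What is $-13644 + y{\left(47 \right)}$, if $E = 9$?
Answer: $-13221$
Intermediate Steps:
$y{\left(U \right)} = 9 U$ ($y{\left(U \right)} = U 9 = 9 U$)
$-13644 + y{\left(47 \right)} = -13644 + 9 \cdot 47 = -13644 + 423 = -13221$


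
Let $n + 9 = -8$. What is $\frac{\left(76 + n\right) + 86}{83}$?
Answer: $\frac{145}{83} \approx 1.747$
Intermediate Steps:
$n = -17$ ($n = -9 - 8 = -17$)
$\frac{\left(76 + n\right) + 86}{83} = \frac{\left(76 - 17\right) + 86}{83} = \left(59 + 86\right) \frac{1}{83} = 145 \cdot \frac{1}{83} = \frac{145}{83}$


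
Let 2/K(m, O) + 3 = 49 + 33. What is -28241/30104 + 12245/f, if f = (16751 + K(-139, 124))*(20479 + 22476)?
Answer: -4521953051587/4820344327304 ≈ -0.93810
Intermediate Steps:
K(m, O) = 2/79 (K(m, O) = 2/(-3 + (49 + 33)) = 2/(-3 + 82) = 2/79)
f = 56843683105/79 (f = (16751 + 2/79)*(20479 + 22476) = (1323331/79)*42955 = 56843683105/79 ≈ 7.1954e+8)
-28241/30104 + 12245/f = -28241/30104 + 12245/(56843683105/79) = -28241*1/30104 + 12245*(79/56843683105) = -28241/30104 + 193471/11368736621 = -4521953051587/4820344327304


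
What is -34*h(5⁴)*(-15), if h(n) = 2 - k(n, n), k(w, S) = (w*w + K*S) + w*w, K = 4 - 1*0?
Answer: -399711480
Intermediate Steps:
K = 4 (K = 4 + 0 = 4)
k(w, S) = 2*w² + 4*S (k(w, S) = (w*w + 4*S) + w*w = (w² + 4*S) + w² = 2*w² + 4*S)
h(n) = 2 - 4*n - 2*n² (h(n) = 2 - (2*n² + 4*n) = 2 + (-4*n - 2*n²) = 2 - 4*n - 2*n²)
-34*h(5⁴)*(-15) = -34*(2 - 4*5⁴ - 2*(5⁴)²)*(-15) = -34*(2 - 4*625 - 2*625²)*(-15) = -34*(2 - 2500 - 2*390625)*(-15) = -34*(2 - 2500 - 781250)*(-15) = -34*(-783748)*(-15) = 26647432*(-15) = -399711480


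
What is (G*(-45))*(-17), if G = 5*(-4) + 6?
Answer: -10710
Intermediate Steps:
G = -14 (G = -20 + 6 = -14)
(G*(-45))*(-17) = -14*(-45)*(-17) = 630*(-17) = -10710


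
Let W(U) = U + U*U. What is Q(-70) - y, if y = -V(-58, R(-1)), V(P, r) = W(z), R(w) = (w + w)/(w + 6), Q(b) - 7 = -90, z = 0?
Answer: -83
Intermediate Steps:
Q(b) = -83 (Q(b) = 7 - 90 = -83)
R(w) = 2*w/(6 + w) (R(w) = (2*w)/(6 + w) = 2*w/(6 + w))
W(U) = U + U**2
V(P, r) = 0 (V(P, r) = 0*(1 + 0) = 0*1 = 0)
y = 0 (y = -1*0 = 0)
Q(-70) - y = -83 - 1*0 = -83 + 0 = -83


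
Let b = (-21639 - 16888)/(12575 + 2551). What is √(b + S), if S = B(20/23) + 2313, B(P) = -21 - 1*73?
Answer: √507115289442/15126 ≈ 47.079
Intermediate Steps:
B(P) = -94 (B(P) = -21 - 73 = -94)
S = 2219 (S = -94 + 2313 = 2219)
b = -38527/15126 ≈ -2.5471
√(b + S) = √(-38527/15126 + 2219) = √(33526067/15126) = √507115289442/15126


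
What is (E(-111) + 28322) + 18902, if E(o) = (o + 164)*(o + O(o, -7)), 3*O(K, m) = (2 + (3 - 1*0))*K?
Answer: 31536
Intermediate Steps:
O(K, m) = 5*K/3 (O(K, m) = ((2 + (3 - 1*0))*K)/3 = ((2 + (3 + 0))*K)/3 = ((2 + 3)*K)/3 = (5*K)/3 = 5*K/3)
E(o) = 8*o*(164 + o)/3 (E(o) = (o + 164)*(o + 5*o/3) = (164 + o)*(8*o/3) = 8*o*(164 + o)/3)
(E(-111) + 28322) + 18902 = ((8/3)*(-111)*(164 - 111) + 28322) + 18902 = ((8/3)*(-111)*53 + 28322) + 18902 = (-15688 + 28322) + 18902 = 12634 + 18902 = 31536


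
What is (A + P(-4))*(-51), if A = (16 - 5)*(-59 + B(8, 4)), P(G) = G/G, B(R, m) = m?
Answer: 30804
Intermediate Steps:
P(G) = 1
A = -605 (A = (16 - 5)*(-59 + 4) = 11*(-55) = -605)
(A + P(-4))*(-51) = (-605 + 1)*(-51) = -604*(-51) = 30804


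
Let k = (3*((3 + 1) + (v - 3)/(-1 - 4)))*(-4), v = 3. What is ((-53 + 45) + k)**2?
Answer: 3136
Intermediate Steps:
k = -48 (k = (3*((3 + 1) + (3 - 3)/(-1 - 4)))*(-4) = (3*(4 + 0/(-5)))*(-4) = (3*(4 + 0*(-1/5)))*(-4) = (3*(4 + 0))*(-4) = (3*4)*(-4) = 12*(-4) = -48)
((-53 + 45) + k)**2 = ((-53 + 45) - 48)**2 = (-8 - 48)**2 = (-56)**2 = 3136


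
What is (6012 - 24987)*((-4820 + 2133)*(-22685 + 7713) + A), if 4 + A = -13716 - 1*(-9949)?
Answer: -763288217175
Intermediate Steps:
A = -3771 (A = -4 + (-13716 - 1*(-9949)) = -4 + (-13716 + 9949) = -4 - 3767 = -3771)
(6012 - 24987)*((-4820 + 2133)*(-22685 + 7713) + A) = (6012 - 24987)*((-4820 + 2133)*(-22685 + 7713) - 3771) = -18975*(-2687*(-14972) - 3771) = -18975*(40229764 - 3771) = -18975*40225993 = -763288217175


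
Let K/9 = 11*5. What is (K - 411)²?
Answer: 7056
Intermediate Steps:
K = 495 (K = 9*(11*5) = 9*55 = 495)
(K - 411)² = (495 - 411)² = 84² = 7056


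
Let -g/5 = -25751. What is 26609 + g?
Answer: 155364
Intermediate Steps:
g = 128755 (g = -5*(-25751) = 128755)
26609 + g = 26609 + 128755 = 155364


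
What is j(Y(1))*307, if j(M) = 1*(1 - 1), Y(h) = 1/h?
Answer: 0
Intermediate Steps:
Y(h) = 1/h
j(M) = 0 (j(M) = 1*0 = 0)
j(Y(1))*307 = 0*307 = 0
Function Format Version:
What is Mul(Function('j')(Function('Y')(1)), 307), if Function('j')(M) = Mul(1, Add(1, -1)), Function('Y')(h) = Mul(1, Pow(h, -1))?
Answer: 0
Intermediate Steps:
Function('Y')(h) = Pow(h, -1)
Function('j')(M) = 0 (Function('j')(M) = Mul(1, 0) = 0)
Mul(Function('j')(Function('Y')(1)), 307) = Mul(0, 307) = 0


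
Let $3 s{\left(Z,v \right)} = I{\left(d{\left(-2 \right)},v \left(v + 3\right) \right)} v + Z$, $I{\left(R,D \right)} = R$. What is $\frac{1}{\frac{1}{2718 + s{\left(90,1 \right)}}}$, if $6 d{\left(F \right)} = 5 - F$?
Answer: $\frac{49471}{18} \approx 2748.4$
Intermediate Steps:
$d{\left(F \right)} = \frac{5}{6} - \frac{F}{6}$ ($d{\left(F \right)} = \frac{5 - F}{6} = \frac{5}{6} - \frac{F}{6}$)
$s{\left(Z,v \right)} = \frac{Z}{3} + \frac{7 v}{18}$ ($s{\left(Z,v \right)} = \frac{\left(\frac{5}{6} - - \frac{1}{3}\right) v + Z}{3} = \frac{\left(\frac{5}{6} + \frac{1}{3}\right) v + Z}{3} = \frac{\frac{7 v}{6} + Z}{3} = \frac{Z + \frac{7 v}{6}}{3} = \frac{Z}{3} + \frac{7 v}{18}$)
$\frac{1}{\frac{1}{2718 + s{\left(90,1 \right)}}} = \frac{1}{\frac{1}{2718 + \left(\frac{1}{3} \cdot 90 + \frac{7}{18} \cdot 1\right)}} = \frac{1}{\frac{1}{2718 + \left(30 + \frac{7}{18}\right)}} = \frac{1}{\frac{1}{2718 + \frac{547}{18}}} = \frac{1}{\frac{1}{\frac{49471}{18}}} = \frac{1}{\frac{18}{49471}} = \frac{49471}{18}$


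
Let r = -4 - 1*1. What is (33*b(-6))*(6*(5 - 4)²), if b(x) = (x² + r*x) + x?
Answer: 11880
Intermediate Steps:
r = -5 (r = -4 - 1 = -5)
b(x) = x² - 4*x (b(x) = (x² - 5*x) + x = x² - 4*x)
(33*b(-6))*(6*(5 - 4)²) = (33*(-6*(-4 - 6)))*(6*(5 - 4)²) = (33*(-6*(-10)))*(6*1²) = (33*60)*(6*1) = 1980*6 = 11880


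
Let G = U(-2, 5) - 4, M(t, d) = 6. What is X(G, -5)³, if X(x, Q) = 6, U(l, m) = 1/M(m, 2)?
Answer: 216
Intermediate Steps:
U(l, m) = ⅙ (U(l, m) = 1/6 = ⅙)
G = -23/6 (G = ⅙ - 4 = -23/6 ≈ -3.8333)
X(G, -5)³ = 6³ = 216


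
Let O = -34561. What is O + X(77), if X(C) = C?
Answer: -34484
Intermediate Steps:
O + X(77) = -34561 + 77 = -34484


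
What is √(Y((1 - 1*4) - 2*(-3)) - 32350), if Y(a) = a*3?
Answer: I*√32341 ≈ 179.84*I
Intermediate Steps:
Y(a) = 3*a
√(Y((1 - 1*4) - 2*(-3)) - 32350) = √(3*((1 - 1*4) - 2*(-3)) - 32350) = √(3*((1 - 4) + 6) - 32350) = √(3*(-3 + 6) - 32350) = √(3*3 - 32350) = √(9 - 32350) = √(-32341) = I*√32341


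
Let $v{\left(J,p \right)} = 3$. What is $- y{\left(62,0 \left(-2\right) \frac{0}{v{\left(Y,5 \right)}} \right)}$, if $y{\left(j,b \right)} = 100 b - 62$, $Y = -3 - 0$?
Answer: $62$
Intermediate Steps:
$Y = -3$ ($Y = -3 + 0 = -3$)
$y{\left(j,b \right)} = -62 + 100 b$
$- y{\left(62,0 \left(-2\right) \frac{0}{v{\left(Y,5 \right)}} \right)} = - (-62 + 100 \cdot 0 \left(-2\right) \frac{0}{3}) = - (-62 + 100 \cdot 0 \cdot 0 \cdot \frac{1}{3}) = - (-62 + 100 \cdot 0 \cdot 0) = - (-62 + 100 \cdot 0) = - (-62 + 0) = \left(-1\right) \left(-62\right) = 62$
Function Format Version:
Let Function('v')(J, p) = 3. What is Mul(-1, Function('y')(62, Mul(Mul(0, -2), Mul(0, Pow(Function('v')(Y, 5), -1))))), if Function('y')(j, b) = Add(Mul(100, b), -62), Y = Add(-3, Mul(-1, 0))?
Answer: 62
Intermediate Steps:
Y = -3 (Y = Add(-3, 0) = -3)
Function('y')(j, b) = Add(-62, Mul(100, b))
Mul(-1, Function('y')(62, Mul(Mul(0, -2), Mul(0, Pow(Function('v')(Y, 5), -1))))) = Mul(-1, Add(-62, Mul(100, Mul(Mul(0, -2), Mul(0, Pow(3, -1)))))) = Mul(-1, Add(-62, Mul(100, Mul(0, Mul(0, Rational(1, 3)))))) = Mul(-1, Add(-62, Mul(100, Mul(0, 0)))) = Mul(-1, Add(-62, Mul(100, 0))) = Mul(-1, Add(-62, 0)) = Mul(-1, -62) = 62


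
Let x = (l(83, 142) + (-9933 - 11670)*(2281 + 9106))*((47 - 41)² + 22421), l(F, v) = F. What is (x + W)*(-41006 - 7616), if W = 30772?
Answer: 268601105207408428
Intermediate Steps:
x = -5524271044046 (x = (83 + (-9933 - 11670)*(2281 + 9106))*((47 - 41)² + 22421) = (83 - 21603*11387)*(6² + 22421) = (83 - 245993361)*(36 + 22421) = -245993278*22457 = -5524271044046)
(x + W)*(-41006 - 7616) = (-5524271044046 + 30772)*(-41006 - 7616) = -5524271013274*(-48622) = 268601105207408428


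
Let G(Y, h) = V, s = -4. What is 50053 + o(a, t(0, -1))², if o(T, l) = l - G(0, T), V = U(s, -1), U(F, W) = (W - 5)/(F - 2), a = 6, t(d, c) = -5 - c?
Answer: 50078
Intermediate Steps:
U(F, W) = (-5 + W)/(-2 + F)
V = 1 (V = (-5 - 1)/(-2 - 4) = -6/(-6) = -⅙*(-6) = 1)
G(Y, h) = 1
o(T, l) = -1 + l (o(T, l) = l - 1*1 = l - 1 = -1 + l)
50053 + o(a, t(0, -1))² = 50053 + (-1 + (-5 - 1*(-1)))² = 50053 + (-1 + (-5 + 1))² = 50053 + (-1 - 4)² = 50053 + (-5)² = 50053 + 25 = 50078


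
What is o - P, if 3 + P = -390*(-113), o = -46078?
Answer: -90145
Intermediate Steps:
P = 44067 (P = -3 - 390*(-113) = -3 + 44070 = 44067)
o - P = -46078 - 1*44067 = -46078 - 44067 = -90145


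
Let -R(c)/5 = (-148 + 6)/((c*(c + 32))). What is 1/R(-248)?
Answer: 26784/355 ≈ 75.448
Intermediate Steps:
R(c) = 710/(c*(32 + c)) (R(c) = -5*(-148 + 6)/(c*(c + 32)) = -(-710)/(c*(32 + c)) = 710/(c*(32 + c)))
1/R(-248) = 1/(710/(-248*(32 - 248))) = 1/(710*(-1/248)/(-216)) = 1/(710*(-1/248)*(-1/216)) = 1/(355/26784) = 26784/355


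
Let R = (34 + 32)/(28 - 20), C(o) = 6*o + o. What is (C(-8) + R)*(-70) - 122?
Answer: 6441/2 ≈ 3220.5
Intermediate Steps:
C(o) = 7*o
R = 33/4 (R = 66/8 = 66*(⅛) = 33/4 ≈ 8.2500)
(C(-8) + R)*(-70) - 122 = (7*(-8) + 33/4)*(-70) - 122 = (-56 + 33/4)*(-70) - 122 = -191/4*(-70) - 122 = 6685/2 - 122 = 6441/2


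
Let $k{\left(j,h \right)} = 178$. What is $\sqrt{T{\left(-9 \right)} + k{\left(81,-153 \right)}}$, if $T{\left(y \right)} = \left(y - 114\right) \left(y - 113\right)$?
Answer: $4 \sqrt{949} \approx 123.22$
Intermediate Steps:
$T{\left(y \right)} = \left(-114 + y\right) \left(-113 + y\right)$
$\sqrt{T{\left(-9 \right)} + k{\left(81,-153 \right)}} = \sqrt{\left(12882 + \left(-9\right)^{2} - -2043\right) + 178} = \sqrt{\left(12882 + 81 + 2043\right) + 178} = \sqrt{15006 + 178} = \sqrt{15184} = 4 \sqrt{949}$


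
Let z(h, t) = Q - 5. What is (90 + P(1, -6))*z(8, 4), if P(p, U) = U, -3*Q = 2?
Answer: -476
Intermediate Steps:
Q = -⅔ (Q = -⅓*2 = -⅔ ≈ -0.66667)
z(h, t) = -17/3 (z(h, t) = -⅔ - 5 = -17/3)
(90 + P(1, -6))*z(8, 4) = (90 - 6)*(-17/3) = 84*(-17/3) = -476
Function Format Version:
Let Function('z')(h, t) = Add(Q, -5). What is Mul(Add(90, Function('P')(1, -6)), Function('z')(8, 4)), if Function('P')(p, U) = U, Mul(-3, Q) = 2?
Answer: -476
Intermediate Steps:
Q = Rational(-2, 3) (Q = Mul(Rational(-1, 3), 2) = Rational(-2, 3) ≈ -0.66667)
Function('z')(h, t) = Rational(-17, 3) (Function('z')(h, t) = Add(Rational(-2, 3), -5) = Rational(-17, 3))
Mul(Add(90, Function('P')(1, -6)), Function('z')(8, 4)) = Mul(Add(90, -6), Rational(-17, 3)) = Mul(84, Rational(-17, 3)) = -476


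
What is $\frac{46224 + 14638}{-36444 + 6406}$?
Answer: $- \frac{30431}{15019} \approx -2.0262$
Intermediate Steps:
$\frac{46224 + 14638}{-36444 + 6406} = \frac{60862}{-30038} = 60862 \left(- \frac{1}{30038}\right) = - \frac{30431}{15019}$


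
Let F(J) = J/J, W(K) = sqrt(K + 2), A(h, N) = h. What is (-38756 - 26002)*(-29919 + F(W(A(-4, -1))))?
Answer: 1937429844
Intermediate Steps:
W(K) = sqrt(2 + K)
F(J) = 1
(-38756 - 26002)*(-29919 + F(W(A(-4, -1)))) = (-38756 - 26002)*(-29919 + 1) = -64758*(-29918) = 1937429844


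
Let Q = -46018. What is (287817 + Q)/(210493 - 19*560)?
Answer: 241799/199853 ≈ 1.2099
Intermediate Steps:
(287817 + Q)/(210493 - 19*560) = (287817 - 46018)/(210493 - 19*560) = 241799/(210493 - 10640) = 241799/199853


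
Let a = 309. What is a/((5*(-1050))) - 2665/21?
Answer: -666559/5250 ≈ -126.96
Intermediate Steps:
a/((5*(-1050))) - 2665/21 = 309/((5*(-1050))) - 2665/21 = 309/(-5250) - 2665*1/21 = 309*(-1/5250) - 2665/21 = -103/1750 - 2665/21 = -666559/5250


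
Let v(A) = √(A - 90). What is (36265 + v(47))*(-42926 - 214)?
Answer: -1564472100 - 43140*I*√43 ≈ -1.5645e+9 - 2.8289e+5*I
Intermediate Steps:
v(A) = √(-90 + A)
(36265 + v(47))*(-42926 - 214) = (36265 + √(-90 + 47))*(-42926 - 214) = (36265 + √(-43))*(-43140) = (36265 + I*√43)*(-43140) = -1564472100 - 43140*I*√43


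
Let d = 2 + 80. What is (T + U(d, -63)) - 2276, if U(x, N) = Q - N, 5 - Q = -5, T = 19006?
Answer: 16803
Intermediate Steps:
Q = 10 (Q = 5 - 1*(-5) = 5 + 5 = 10)
d = 82
U(x, N) = 10 - N
(T + U(d, -63)) - 2276 = (19006 + (10 - 1*(-63))) - 2276 = (19006 + (10 + 63)) - 2276 = (19006 + 73) - 2276 = 19079 - 2276 = 16803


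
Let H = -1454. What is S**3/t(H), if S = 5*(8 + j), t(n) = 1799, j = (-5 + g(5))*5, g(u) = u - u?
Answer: -614125/1799 ≈ -341.37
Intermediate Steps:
g(u) = 0
j = -25 (j = (-5 + 0)*5 = -5*5 = -25)
S = -85 (S = 5*(8 - 25) = 5*(-17) = -85)
S**3/t(H) = (-85)**3/1799 = -614125*1/1799 = -614125/1799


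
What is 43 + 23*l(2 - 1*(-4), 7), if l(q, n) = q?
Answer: 181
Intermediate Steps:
43 + 23*l(2 - 1*(-4), 7) = 43 + 23*(2 - 1*(-4)) = 43 + 23*(2 + 4) = 43 + 23*6 = 43 + 138 = 181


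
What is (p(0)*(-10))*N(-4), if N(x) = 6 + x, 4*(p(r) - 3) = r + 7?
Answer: -95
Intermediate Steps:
p(r) = 19/4 + r/4 (p(r) = 3 + (r + 7)/4 = 3 + (7 + r)/4 = 3 + (7/4 + r/4) = 19/4 + r/4)
(p(0)*(-10))*N(-4) = ((19/4 + (¼)*0)*(-10))*(6 - 4) = ((19/4 + 0)*(-10))*2 = ((19/4)*(-10))*2 = -95/2*2 = -95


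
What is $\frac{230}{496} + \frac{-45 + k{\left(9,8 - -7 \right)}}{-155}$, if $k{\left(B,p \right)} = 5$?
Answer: $\frac{179}{248} \approx 0.72177$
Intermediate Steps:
$\frac{230}{496} + \frac{-45 + k{\left(9,8 - -7 \right)}}{-155} = \frac{230}{496} + \frac{-45 + 5}{-155} = 230 \cdot \frac{1}{496} - - \frac{8}{31} = \frac{115}{248} + \frac{8}{31} = \frac{179}{248}$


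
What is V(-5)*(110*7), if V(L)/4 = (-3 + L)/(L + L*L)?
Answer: -1232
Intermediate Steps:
V(L) = 4*(-3 + L)/(L + L**2) (V(L) = 4*((-3 + L)/(L + L*L)) = 4*((-3 + L)/(L + L**2)) = 4*(-3 + L)/(L + L**2))
V(-5)*(110*7) = (4*(-3 - 5)/(-5*(1 - 5)))*(110*7) = (4*(-1/5)*(-8)/(-4))*770 = (4*(-1/5)*(-1/4)*(-8))*770 = -8/5*770 = -1232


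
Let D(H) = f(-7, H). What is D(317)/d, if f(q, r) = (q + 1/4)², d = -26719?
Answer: -729/427504 ≈ -0.0017052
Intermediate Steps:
f(q, r) = (¼ + q)² (f(q, r) = (q + ¼)² = (¼ + q)²)
D(H) = 729/16 (D(H) = (1 + 4*(-7))²/16 = (1 - 28)²/16 = (1/16)*(-27)² = (1/16)*729 = 729/16)
D(317)/d = (729/16)/(-26719) = (729/16)*(-1/26719) = -729/427504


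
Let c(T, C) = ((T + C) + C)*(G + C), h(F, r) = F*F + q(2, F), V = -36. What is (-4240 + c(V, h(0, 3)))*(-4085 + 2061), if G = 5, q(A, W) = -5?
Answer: 8581760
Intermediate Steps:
h(F, r) = -5 + F**2 (h(F, r) = F*F - 5 = F**2 - 5 = -5 + F**2)
c(T, C) = (5 + C)*(T + 2*C) (c(T, C) = ((T + C) + C)*(5 + C) = ((C + T) + C)*(5 + C) = (T + 2*C)*(5 + C) = (5 + C)*(T + 2*C))
(-4240 + c(V, h(0, 3)))*(-4085 + 2061) = (-4240 + (2*(-5 + 0**2)**2 + 5*(-36) + 10*(-5 + 0**2) + (-5 + 0**2)*(-36)))*(-4085 + 2061) = (-4240 + (2*(-5 + 0)**2 - 180 + 10*(-5 + 0) + (-5 + 0)*(-36)))*(-2024) = (-4240 + (2*(-5)**2 - 180 + 10*(-5) - 5*(-36)))*(-2024) = (-4240 + (2*25 - 180 - 50 + 180))*(-2024) = (-4240 + (50 - 180 - 50 + 180))*(-2024) = (-4240 + 0)*(-2024) = -4240*(-2024) = 8581760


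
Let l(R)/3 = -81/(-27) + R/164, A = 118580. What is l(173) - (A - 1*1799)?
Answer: -19150089/164 ≈ -1.1677e+5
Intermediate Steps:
l(R) = 9 + 3*R/164 (l(R) = 3*(-81/(-27) + R/164) = 3*(-81*(-1/27) + R*(1/164)) = 3*(3 + R/164) = 9 + 3*R/164)
l(173) - (A - 1*1799) = (9 + (3/164)*173) - (118580 - 1*1799) = (9 + 519/164) - (118580 - 1799) = 1995/164 - 1*116781 = 1995/164 - 116781 = -19150089/164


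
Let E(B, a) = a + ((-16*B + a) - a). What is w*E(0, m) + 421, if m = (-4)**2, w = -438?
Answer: -6587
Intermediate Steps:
m = 16
E(B, a) = a - 16*B (E(B, a) = a + ((a - 16*B) - a) = a - 16*B)
w*E(0, m) + 421 = -438*(16 - 16*0) + 421 = -438*(16 + 0) + 421 = -438*16 + 421 = -7008 + 421 = -6587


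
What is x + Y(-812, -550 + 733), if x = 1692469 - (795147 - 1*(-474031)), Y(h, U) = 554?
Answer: 423845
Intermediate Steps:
x = 423291 (x = 1692469 - (795147 + 474031) = 1692469 - 1*1269178 = 1692469 - 1269178 = 423291)
x + Y(-812, -550 + 733) = 423291 + 554 = 423845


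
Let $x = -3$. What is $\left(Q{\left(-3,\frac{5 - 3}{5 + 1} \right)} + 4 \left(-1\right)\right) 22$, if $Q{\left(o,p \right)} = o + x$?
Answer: $-220$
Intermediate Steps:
$Q{\left(o,p \right)} = -3 + o$ ($Q{\left(o,p \right)} = o - 3 = -3 + o$)
$\left(Q{\left(-3,\frac{5 - 3}{5 + 1} \right)} + 4 \left(-1\right)\right) 22 = \left(\left(-3 - 3\right) + 4 \left(-1\right)\right) 22 = \left(-6 - 4\right) 22 = \left(-10\right) 22 = -220$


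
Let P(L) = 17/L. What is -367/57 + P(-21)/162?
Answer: -416501/64638 ≈ -6.4436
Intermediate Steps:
-367/57 + P(-21)/162 = -367/57 + (17/(-21))/162 = -367*1/57 + (17*(-1/21))*(1/162) = -367/57 - 17/21*1/162 = -367/57 - 17/3402 = -416501/64638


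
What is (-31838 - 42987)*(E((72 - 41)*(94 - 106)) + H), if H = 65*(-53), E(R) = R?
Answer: 285607025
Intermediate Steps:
H = -3445
(-31838 - 42987)*(E((72 - 41)*(94 - 106)) + H) = (-31838 - 42987)*((72 - 41)*(94 - 106) - 3445) = -74825*(31*(-12) - 3445) = -74825*(-372 - 3445) = -74825*(-3817) = 285607025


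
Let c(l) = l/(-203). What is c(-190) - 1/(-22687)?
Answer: 615819/657923 ≈ 0.93600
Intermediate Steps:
c(l) = -l/203 (c(l) = l*(-1/203) = -l/203)
c(-190) - 1/(-22687) = -1/203*(-190) - 1/(-22687) = 190/203 - 1*(-1/22687) = 190/203 + 1/22687 = 615819/657923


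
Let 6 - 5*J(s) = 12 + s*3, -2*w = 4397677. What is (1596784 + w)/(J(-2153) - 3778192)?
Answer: 6020545/37769014 ≈ 0.15940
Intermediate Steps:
w = -4397677/2 (w = -½*4397677 = -4397677/2 ≈ -2.1988e+6)
J(s) = -6/5 - 3*s/5 (J(s) = 6/5 - (12 + s*3)/5 = 6/5 - (12 + 3*s)/5 = 6/5 + (-12/5 - 3*s/5) = -6/5 - 3*s/5)
(1596784 + w)/(J(-2153) - 3778192) = (1596784 - 4397677/2)/((-6/5 - ⅗*(-2153)) - 3778192) = -1204109/(2*((-6/5 + 6459/5) - 3778192)) = -1204109/(2*(6453/5 - 3778192)) = -1204109/(2*(-18884507/5)) = -1204109/2*(-5/18884507) = 6020545/37769014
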